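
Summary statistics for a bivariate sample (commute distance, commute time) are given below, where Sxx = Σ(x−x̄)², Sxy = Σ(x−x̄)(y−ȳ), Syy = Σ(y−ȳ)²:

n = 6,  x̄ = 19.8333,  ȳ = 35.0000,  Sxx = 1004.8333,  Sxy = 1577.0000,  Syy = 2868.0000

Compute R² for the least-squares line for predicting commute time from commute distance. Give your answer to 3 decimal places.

R² = Sxy²/(Sxx·Syy) = (1577)²/(1004.8333·2868) = 0.862959

0.863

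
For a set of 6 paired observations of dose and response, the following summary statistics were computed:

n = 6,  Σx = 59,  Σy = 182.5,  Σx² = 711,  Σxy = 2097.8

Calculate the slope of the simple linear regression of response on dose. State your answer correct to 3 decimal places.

Sxx = Σx² − (Σx)²/n = 711 − 580.166667 = 130.833333
Sxy = Σxy − (Σx)(Σy)/n = 2097.8 − 1794.583333 = 303.216667
b = Sxy/Sxx = 303.216667/130.833333 = 2.317580

2.318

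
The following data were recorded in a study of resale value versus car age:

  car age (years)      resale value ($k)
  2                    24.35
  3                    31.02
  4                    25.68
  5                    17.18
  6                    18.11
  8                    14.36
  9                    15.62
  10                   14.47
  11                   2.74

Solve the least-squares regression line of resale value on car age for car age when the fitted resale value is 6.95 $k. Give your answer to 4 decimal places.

11.4441

n = 9, Σx = 58, Σy = 163.53, Σxy = 869.34, Σx² = 456
Sxx = Σx² − (Σx)²/n = 456 − 373.777778 = 82.222222
Sxy = Σxy − (Σx)(Σy)/n = 869.34 − 1053.86 = -184.52
b = Sxy/Sxx = -184.52/82.222222 = -2.244162
a = ȳ − b·x̄ = 18.17 − (-2.244162)·6.444444 = 32.632378
Set a + b·x = 6.95: x = (6.95 − 32.632378) / (-2.244162) = 11.444083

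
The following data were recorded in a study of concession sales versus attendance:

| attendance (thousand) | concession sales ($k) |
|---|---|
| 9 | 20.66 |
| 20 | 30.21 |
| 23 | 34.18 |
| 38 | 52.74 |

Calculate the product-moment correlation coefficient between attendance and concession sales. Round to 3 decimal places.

0.995

n = 4, Σx = 90, Σy = 137.79, Σxy = 3580.4, Σx² = 2454, Σy² = 5289.2597
Sxx = Σx² − (Σx)²/n = 2454 − 2025 = 429
Sxy = Σxy − (Σx)(Σy)/n = 3580.4 − 3100.275 = 480.125
Syy = Σy² − (Σy)²/n = 5289.2597 − 4746.521025 = 542.738675
r = Sxy/√(Sxx·Syy) = 480.125/√(232834.891575) = 480.125/482.529679 = 0.995017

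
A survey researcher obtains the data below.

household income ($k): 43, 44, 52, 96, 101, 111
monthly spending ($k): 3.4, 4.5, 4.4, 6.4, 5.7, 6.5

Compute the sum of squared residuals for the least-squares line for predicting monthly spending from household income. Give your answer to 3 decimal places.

n = 6, Σx = 447, Σy = 30.9, Σxy = 2484.6, Σx² = 38227, Σy² = 166.87
Sxx = Σx² − (Σx)²/n = 38227 − 33301.5 = 4925.5
Sxy = Σxy − (Σx)(Σy)/n = 2484.6 − 2302.05 = 182.55
Syy = Σy² − (Σy)²/n = 166.87 − 159.135 = 7.735
b = Sxy/Sxx = 182.55/4925.5 = 0.037062
SSE = Syy − b·Sxy = 7.735 − 0.037062·182.55 = 0.969290

0.969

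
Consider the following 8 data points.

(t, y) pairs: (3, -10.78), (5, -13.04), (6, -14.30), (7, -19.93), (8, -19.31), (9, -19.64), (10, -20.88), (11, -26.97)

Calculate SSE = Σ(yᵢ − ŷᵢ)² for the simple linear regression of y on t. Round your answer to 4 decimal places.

20.1160

n = 8, Σx = 59, Σy = -144.85, Σxy = -1159.56, Σx² = 485, Σy² = 2809.9059
Sxx = Σx² − (Σx)²/n = 485 − 435.125 = 49.875
Sxy = Σxy − (Σx)(Σy)/n = -1159.56 − (-1068.26875) = -91.29125
Syy = Σy² − (Σy)²/n = 2809.9059 − 2622.690312 = 187.215587
b = Sxy/Sxx = -91.29125/49.875 = -1.830401
SSE = Syy − b·Sxy = 187.215587 − (-1.830401)·(-91.29125) = 20.115992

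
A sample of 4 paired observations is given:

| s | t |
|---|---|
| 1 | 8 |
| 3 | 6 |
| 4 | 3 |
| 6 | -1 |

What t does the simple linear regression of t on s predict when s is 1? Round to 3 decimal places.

n = 4, Σx = 14, Σy = 16, Σxy = 32, Σx² = 62
Sxx = Σx² − (Σx)²/n = 62 − 49 = 13
Sxy = Σxy − (Σx)(Σy)/n = 32 − 56 = -24
b = Sxy/Sxx = -24/13 = -1.846154
a = ȳ − b·x̄ = 4 − (-1.846154)·3.5 = 10.461538
ŷ(1) = a + b·1 = 10.461538 + (-1.846154)·1 = 8.615385

8.615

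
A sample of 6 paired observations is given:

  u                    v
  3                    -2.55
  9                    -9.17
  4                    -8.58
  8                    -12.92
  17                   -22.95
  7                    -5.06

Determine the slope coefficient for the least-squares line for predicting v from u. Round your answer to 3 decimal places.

-1.319

n = 6, Σx = 48, Σy = -61.23, Σxy = -653.43, Σx² = 508
Sxx = Σx² − (Σx)²/n = 508 − 384 = 124
Sxy = Σxy − (Σx)(Σy)/n = -653.43 − (-489.84) = -163.59
b = Sxy/Sxx = -163.59/124 = -1.319274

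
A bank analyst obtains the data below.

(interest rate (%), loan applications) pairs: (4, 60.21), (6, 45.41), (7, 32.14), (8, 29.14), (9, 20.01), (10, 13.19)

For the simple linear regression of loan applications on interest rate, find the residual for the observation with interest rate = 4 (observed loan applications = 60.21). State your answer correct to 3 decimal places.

n = 6, Σx = 44, Σy = 200.1, Σxy = 1283.39, Σx² = 346
Sxx = Σx² − (Σx)²/n = 346 − 322.666667 = 23.333333
Sxy = Σxy − (Σx)(Σy)/n = 1283.39 − 1467.4 = -184.01
b = Sxy/Sxx = -184.01/23.333333 = -7.886143
a = ȳ − b·x̄ = 33.35 − (-7.886143)·7.333333 = 91.181714
ŷ(4) = 91.181714 + (-7.886143)·4 = 59.637143
residual = y − ŷ = 60.21 − 59.637143 = 0.572857

0.573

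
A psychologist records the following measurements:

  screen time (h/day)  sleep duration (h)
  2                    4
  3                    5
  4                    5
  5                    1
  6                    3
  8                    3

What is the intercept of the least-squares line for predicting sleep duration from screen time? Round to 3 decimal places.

n = 6, Σx = 28, Σy = 21, Σxy = 90, Σx² = 154
Sxx = Σx² − (Σx)²/n = 154 − 130.666667 = 23.333333
Sxy = Σxy − (Σx)(Σy)/n = 90 − 98 = -8
b = Sxy/Sxx = -8/23.333333 = -0.342857
a = ȳ − b·x̄ = 3.5 − (-0.342857)·4.666667 = 5.1

5.100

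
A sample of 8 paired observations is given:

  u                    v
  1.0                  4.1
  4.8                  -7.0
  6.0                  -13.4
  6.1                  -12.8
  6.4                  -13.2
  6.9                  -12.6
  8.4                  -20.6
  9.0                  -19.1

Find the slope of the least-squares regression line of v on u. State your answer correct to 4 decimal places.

n = 8, Σx = 48.6, Σy = -94.6, Σxy = -704.34, Σx² = 337.38
Sxx = Σx² − (Σx)²/n = 337.38 − 295.245 = 42.135
Sxy = Σxy − (Σx)(Σy)/n = -704.34 − (-574.695) = -129.645
b = Sxy/Sxx = -129.645/42.135 = -3.076896

-3.0769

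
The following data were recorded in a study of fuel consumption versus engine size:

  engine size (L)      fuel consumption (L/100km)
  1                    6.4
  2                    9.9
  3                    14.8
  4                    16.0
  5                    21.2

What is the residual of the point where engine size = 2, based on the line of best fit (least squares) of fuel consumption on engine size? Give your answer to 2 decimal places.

-0.19

n = 5, Σx = 15, Σy = 68.3, Σxy = 240.6, Σx² = 55
Sxx = Σx² − (Σx)²/n = 55 − 45 = 10
Sxy = Σxy − (Σx)(Σy)/n = 240.6 − 204.9 = 35.7
b = Sxy/Sxx = 35.7/10 = 3.57
a = ȳ − b·x̄ = 13.66 − 3.57·3 = 2.95
ŷ(2) = 2.95 + 3.57·2 = 10.09
residual = y − ŷ = 9.9 − 10.09 = -0.19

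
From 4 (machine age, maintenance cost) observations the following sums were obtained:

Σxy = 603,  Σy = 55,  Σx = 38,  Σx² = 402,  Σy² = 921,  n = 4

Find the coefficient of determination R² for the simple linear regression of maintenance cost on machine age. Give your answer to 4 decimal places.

0.9594

Sxx = Σx² − (Σx)²/n = 402 − 361 = 41
Sxy = Σxy − (Σx)(Σy)/n = 603 − 522.5 = 80.5
Syy = Σy² − (Σy)²/n = 921 − 756.25 = 164.75
R² = Sxy²/(Sxx·Syy) = (80.5)²/(41·164.75) = 0.959362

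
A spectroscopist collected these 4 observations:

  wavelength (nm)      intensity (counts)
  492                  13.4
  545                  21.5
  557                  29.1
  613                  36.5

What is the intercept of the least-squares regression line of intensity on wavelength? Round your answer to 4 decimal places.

n = 4, Σx = 2207, Σy = 100.5, Σxy = 56893.5, Σx² = 1225107
Sxx = Σx² − (Σx)²/n = 1225107 − 1217712.25 = 7394.75
Sxy = Σxy − (Σx)(Σy)/n = 56893.5 − 55450.875 = 1442.625
b = Sxy/Sxx = 1442.625/7394.75 = 0.195088
a = ȳ − b·x̄ = 25.125 − 0.195088·551.75 = -82.514656

-82.5147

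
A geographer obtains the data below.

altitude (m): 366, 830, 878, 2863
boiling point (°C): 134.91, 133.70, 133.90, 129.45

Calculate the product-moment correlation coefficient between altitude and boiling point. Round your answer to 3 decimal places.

-0.999

n = 4, Σx = 4937, Σy = 531.96, Σxy = 648527.61, Σx² = 9790509, Σy² = 70762.9106
Sxx = Σx² − (Σx)²/n = 9790509 − 6093492.25 = 3697016.75
Sxy = Σxy − (Σx)(Σy)/n = 648527.61 − 656571.63 = -8044.02
Syy = Σy² − (Σy)²/n = 70762.9106 − 70745.3604 = 17.5502
r = Sxy/√(Sxx·Syy) = -8044.02/√(64883383.36585) = -8044.02/8055.022245 = -0.998634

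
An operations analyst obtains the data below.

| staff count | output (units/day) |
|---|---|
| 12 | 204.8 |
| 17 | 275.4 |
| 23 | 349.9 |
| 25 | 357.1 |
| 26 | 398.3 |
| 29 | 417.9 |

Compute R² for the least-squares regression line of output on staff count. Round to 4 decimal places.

n = 6, Σx = 132, Σy = 2003.4, Σxy = 46589.5, Σx² = 3104, Σy² = 701021.92
Sxx = Σx² − (Σx)²/n = 3104 − 2904 = 200
Sxy = Σxy − (Σx)(Σy)/n = 46589.5 − 44074.8 = 2514.7
Syy = Σy² − (Σy)²/n = 701021.92 − 668935.26 = 32086.66
R² = Sxy²/(Sxx·Syy) = (2514.7)²/(200·32086.66) = 0.985412

0.9854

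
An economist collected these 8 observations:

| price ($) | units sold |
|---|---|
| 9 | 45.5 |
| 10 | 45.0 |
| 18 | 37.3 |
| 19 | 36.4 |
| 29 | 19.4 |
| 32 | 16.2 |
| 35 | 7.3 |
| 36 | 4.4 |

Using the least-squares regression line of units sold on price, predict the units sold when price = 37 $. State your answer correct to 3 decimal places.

6.158

n = 8, Σx = 188, Σy = 211.5, Σxy = 3717.4, Σx² = 5252
Sxx = Σx² − (Σx)²/n = 5252 − 4418 = 834
Sxy = Σxy − (Σx)(Σy)/n = 3717.4 − 4970.25 = -1252.85
b = Sxy/Sxx = -1252.85/834 = -1.502218
a = ȳ − b·x̄ = 26.4375 − (-1.502218)·23.5 = 61.739628
ŷ(37) = a + b·37 = 61.739628 + (-1.502218)·37 = 6.157554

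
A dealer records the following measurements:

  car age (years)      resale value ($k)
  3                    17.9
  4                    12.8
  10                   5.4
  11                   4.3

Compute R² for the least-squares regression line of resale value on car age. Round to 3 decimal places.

n = 4, Σx = 28, Σy = 40.4, Σxy = 206.2, Σx² = 246, Σy² = 531.9
Sxx = Σx² − (Σx)²/n = 246 − 196 = 50
Sxy = Σxy − (Σx)(Σy)/n = 206.2 − 282.8 = -76.6
Syy = Σy² − (Σy)²/n = 531.9 − 408.04 = 123.86
R² = Sxy²/(Sxx·Syy) = (-76.6)²/(50·123.86) = 0.947450

0.947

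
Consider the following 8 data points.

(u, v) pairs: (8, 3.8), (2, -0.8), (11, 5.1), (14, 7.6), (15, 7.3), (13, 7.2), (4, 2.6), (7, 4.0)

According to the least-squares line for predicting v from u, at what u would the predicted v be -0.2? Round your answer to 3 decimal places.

0.964

n = 8, Σx = 74, Σy = 36.8, Σxy = 432.8, Σx² = 844
Sxx = Σx² − (Σx)²/n = 844 − 684.5 = 159.5
Sxy = Σxy − (Σx)(Σy)/n = 432.8 − 340.4 = 92.4
b = Sxy/Sxx = 92.4/159.5 = 0.579310
a = ȳ − b·x̄ = 4.6 − 0.579310·9.25 = -0.758621
Set a + b·x = -0.2: x = (-0.2 − (-0.758621)) / 0.579310 = 0.964286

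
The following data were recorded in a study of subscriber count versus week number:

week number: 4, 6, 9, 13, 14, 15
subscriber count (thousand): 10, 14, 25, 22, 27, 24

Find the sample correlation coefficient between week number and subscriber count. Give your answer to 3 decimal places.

0.864

n = 6, Σx = 61, Σy = 122, Σxy = 1373, Σx² = 723, Σy² = 2710
Sxx = Σx² − (Σx)²/n = 723 − 620.166667 = 102.833333
Sxy = Σxy − (Σx)(Σy)/n = 1373 − 1240.333333 = 132.666667
Syy = Σy² − (Σy)²/n = 2710 − 2480.666667 = 229.333333
r = Sxy/√(Sxx·Syy) = 132.666667/√(23583.111111) = 132.666667/153.567936 = 0.863896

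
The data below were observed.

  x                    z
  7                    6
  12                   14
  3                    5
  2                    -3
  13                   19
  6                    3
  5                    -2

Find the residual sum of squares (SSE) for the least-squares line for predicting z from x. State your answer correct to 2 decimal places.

n = 7, Σx = 48, Σy = 42, Σxy = 474, Σx² = 436, Σy² = 640
Sxx = Σx² − (Σx)²/n = 436 − 329.142857 = 106.857143
Sxy = Σxy − (Σx)(Σy)/n = 474 − 288 = 186
Syy = Σy² − (Σy)²/n = 640 − 252 = 388
b = Sxy/Sxx = 186/106.857143 = 1.740642
SSE = Syy − b·Sxy = 388 − 1.740642·186 = 64.240642

64.24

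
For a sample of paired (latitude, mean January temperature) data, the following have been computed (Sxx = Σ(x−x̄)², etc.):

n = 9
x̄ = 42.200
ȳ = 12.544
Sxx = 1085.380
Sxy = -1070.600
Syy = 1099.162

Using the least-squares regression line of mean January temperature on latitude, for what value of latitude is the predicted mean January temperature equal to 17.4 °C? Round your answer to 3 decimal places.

37.277

b = Sxy/Sxx = -1070.6/1085.38 = -0.986383
a = ȳ − b·x̄ = 12.544 − (-0.986383)·42.2 = 54.169348
Set a + b·x = 17.4: x = (17.4 − 54.169348) / (-0.986383) = 37.276961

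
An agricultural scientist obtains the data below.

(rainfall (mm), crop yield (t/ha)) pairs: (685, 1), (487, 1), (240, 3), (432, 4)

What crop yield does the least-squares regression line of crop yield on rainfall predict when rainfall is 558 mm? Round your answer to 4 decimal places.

1.7396

n = 4, Σx = 1844, Σy = 9, Σxy = 3620, Σx² = 950618
Sxx = Σx² − (Σx)²/n = 950618 − 850084 = 100534
Sxy = Σxy − (Σx)(Σy)/n = 3620 − 4149 = -529
b = Sxy/Sxx = -529/100534 = -0.005262
a = ȳ − b·x̄ = 2.25 − (-0.005262)·461 = 4.675737
ŷ(558) = a + b·558 = 4.675737 + (-0.005262)·558 = 1.739596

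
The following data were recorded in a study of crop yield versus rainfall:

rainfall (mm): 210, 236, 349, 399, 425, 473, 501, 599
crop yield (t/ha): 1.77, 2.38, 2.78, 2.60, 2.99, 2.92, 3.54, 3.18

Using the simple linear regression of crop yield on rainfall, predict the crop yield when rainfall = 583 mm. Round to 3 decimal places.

n = 8, Σx = 3192, Σy = 22.16, Σxy = 9271.27, Σx² = 1394954
Sxx = Σx² − (Σx)²/n = 1394954 − 1273608 = 121346
Sxy = Σxy − (Σx)(Σy)/n = 9271.27 − 8841.84 = 429.43
b = Sxy/Sxx = 429.43/121346 = 0.003539
a = ȳ − b·x̄ = 2.77 − 0.003539·399 = 1.357983
ŷ(583) = a + b·583 = 1.357983 + 0.003539·583 = 3.421156

3.421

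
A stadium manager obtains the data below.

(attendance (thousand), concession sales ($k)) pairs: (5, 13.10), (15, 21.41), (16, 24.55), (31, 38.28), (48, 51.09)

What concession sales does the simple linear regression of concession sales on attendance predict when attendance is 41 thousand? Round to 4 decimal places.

45.7447

n = 5, Σx = 115, Σy = 148.43, Σxy = 4418.45, Σx² = 3771
Sxx = Σx² − (Σx)²/n = 3771 − 2645 = 1126
Sxy = Σxy − (Σx)(Σy)/n = 4418.45 − 3413.89 = 1004.56
b = Sxy/Sxx = 1004.56/1126 = 0.892149
a = ȳ − b·x̄ = 29.686 − 0.892149·23 = 9.166568
ŷ(41) = a + b·41 = 9.166568 + 0.892149·41 = 45.744686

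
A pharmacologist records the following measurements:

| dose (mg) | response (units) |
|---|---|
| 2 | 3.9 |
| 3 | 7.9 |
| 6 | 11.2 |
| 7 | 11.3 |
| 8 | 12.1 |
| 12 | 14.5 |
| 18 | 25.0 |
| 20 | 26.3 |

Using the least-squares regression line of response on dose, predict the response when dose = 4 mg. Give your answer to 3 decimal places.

n = 8, Σx = 76, Σy = 112.2, Σxy = 1424.6, Σx² = 1030
Sxx = Σx² − (Σx)²/n = 1030 − 722 = 308
Sxy = Σxy − (Σx)(Σy)/n = 1424.6 − 1065.9 = 358.7
b = Sxy/Sxx = 358.7/308 = 1.164610
a = ȳ − b·x̄ = 14.025 − 1.164610·9.5 = 2.961201
ŷ(4) = a + b·4 = 2.961201 + 1.164610·4 = 7.619643

7.620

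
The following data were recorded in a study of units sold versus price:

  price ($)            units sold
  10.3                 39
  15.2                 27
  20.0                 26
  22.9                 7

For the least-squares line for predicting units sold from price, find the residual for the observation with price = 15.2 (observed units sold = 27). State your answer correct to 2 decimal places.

n = 4, Σx = 68.4, Σy = 99, Σxy = 1492.4, Σx² = 1261.54
Sxx = Σx² − (Σx)²/n = 1261.54 − 1169.64 = 91.9
Sxy = Σxy − (Σx)(Σy)/n = 1492.4 − 1692.9 = -200.5
b = Sxy/Sxx = -200.5/91.9 = -2.181719
a = ȳ − b·x̄ = 24.75 − (-2.181719)·17.1 = 62.057399
ŷ(15.2) = 62.057399 + (-2.181719)·15.2 = 28.895267
residual = y − ŷ = 27 − 28.895267 = -1.895267

-1.90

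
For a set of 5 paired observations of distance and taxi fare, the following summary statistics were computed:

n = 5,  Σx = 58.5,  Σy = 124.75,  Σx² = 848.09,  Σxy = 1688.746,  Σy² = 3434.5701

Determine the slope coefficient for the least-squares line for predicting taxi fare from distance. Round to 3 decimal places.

Sxx = Σx² − (Σx)²/n = 848.09 − 684.45 = 163.64
Sxy = Σxy − (Σx)(Σy)/n = 1688.746 − 1459.575 = 229.171
b = Sxy/Sxx = 229.171/163.64 = 1.400458

1.400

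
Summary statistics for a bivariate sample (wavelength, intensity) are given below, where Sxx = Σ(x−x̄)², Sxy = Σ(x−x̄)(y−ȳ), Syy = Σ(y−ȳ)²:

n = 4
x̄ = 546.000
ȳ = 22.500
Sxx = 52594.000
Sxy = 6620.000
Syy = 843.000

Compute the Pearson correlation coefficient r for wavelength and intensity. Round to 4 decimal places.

r = Sxy/√(Sxx·Syy) = 6620/√(44336742) = 6620/6658.584084 = 0.994205

0.9942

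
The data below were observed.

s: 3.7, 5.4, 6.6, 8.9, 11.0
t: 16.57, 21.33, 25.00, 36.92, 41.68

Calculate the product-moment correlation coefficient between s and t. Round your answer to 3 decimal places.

n = 5, Σx = 35.6, Σy = 141.5, Σxy = 1128.559, Σx² = 286.62, Σy² = 4454.8426
Sxx = Σx² − (Σx)²/n = 286.62 − 253.472 = 33.148
Sxy = Σxy − (Σx)(Σy)/n = 1128.559 − 1007.48 = 121.079
Syy = Σy² − (Σy)²/n = 4454.8426 − 4004.45 = 450.3926
r = Sxy/√(Sxx·Syy) = 121.079/√(14929.613905) = 121.079/122.186799 = 0.990934

0.991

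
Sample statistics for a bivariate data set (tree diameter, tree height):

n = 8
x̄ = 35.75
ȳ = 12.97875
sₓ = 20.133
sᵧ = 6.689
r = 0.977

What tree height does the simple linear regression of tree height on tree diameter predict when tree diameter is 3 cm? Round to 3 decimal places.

b = r · sᵧ/sₓ = 0.977 · 6.689/20.133 = 0.324599
a = ȳ − b·x̄ = 12.97875 − 0.324599·35.75 = 1.374333
ŷ(3) = a + b·3 = 1.374333 + 0.324599·3 = 2.348131

2.348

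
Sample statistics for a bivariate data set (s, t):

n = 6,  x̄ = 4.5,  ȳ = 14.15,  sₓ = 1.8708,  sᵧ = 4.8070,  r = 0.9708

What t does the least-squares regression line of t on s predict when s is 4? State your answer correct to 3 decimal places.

12.903

b = r · sᵧ/sₓ = 0.9708 · 4.807/1.8708 = 2.494460
a = ȳ − b·x̄ = 14.15 − 2.494460·4.5 = 2.924930
ŷ(4) = a + b·4 = 2.924930 + 2.494460·4 = 12.902770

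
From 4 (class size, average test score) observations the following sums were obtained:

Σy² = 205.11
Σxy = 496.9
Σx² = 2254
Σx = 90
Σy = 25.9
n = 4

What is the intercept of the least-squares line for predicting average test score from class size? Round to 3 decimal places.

14.910

Sxx = Σx² − (Σx)²/n = 2254 − 2025 = 229
Sxy = Σxy − (Σx)(Σy)/n = 496.9 − 582.75 = -85.85
b = Sxy/Sxx = -85.85/229 = -0.374891
a = ȳ − b·x̄ = 6.475 − (-0.374891)·22.5 = 14.910044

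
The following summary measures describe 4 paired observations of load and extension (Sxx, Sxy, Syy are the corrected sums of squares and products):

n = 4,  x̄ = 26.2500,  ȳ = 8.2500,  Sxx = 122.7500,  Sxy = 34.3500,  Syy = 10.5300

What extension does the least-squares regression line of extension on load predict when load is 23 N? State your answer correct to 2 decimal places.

b = Sxy/Sxx = 34.35/122.75 = 0.279837
a = ȳ − b·x̄ = 8.25 − 0.279837·26.25 = 0.904277
ŷ(23) = a + b·23 = 0.904277 + 0.279837·23 = 7.340530

7.34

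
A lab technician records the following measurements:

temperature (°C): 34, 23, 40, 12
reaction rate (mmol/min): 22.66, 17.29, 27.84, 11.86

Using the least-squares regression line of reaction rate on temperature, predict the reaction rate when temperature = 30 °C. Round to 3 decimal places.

n = 4, Σx = 109, Σy = 79.65, Σxy = 2424.03, Σx² = 3429
Sxx = Σx² − (Σx)²/n = 3429 − 2970.25 = 458.75
Sxy = Σxy − (Σx)(Σy)/n = 2424.03 − 2170.4625 = 253.5675
b = Sxy/Sxx = 253.5675/458.75 = 0.552736
a = ȳ − b·x̄ = 19.9125 − 0.552736·27.25 = 4.850452
ŷ(30) = a + b·30 = 4.850452 + 0.552736·30 = 21.432523

21.433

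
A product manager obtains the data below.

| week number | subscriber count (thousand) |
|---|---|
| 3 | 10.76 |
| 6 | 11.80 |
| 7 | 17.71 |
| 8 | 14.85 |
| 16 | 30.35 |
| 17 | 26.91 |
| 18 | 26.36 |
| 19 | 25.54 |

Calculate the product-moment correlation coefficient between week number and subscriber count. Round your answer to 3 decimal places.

n = 8, Σx = 94, Σy = 164.28, Σxy = 2248.66, Σx² = 1388, Σy² = 3781.596
Sxx = Σx² − (Σx)²/n = 1388 − 1104.5 = 283.5
Sxy = Σxy − (Σx)(Σy)/n = 2248.66 − 1930.29 = 318.37
Syy = Σy² − (Σy)²/n = 3781.596 − 3373.4898 = 408.1062
r = Sxy/√(Sxx·Syy) = 318.37/√(115698.1077) = 318.37/340.144245 = 0.935985

0.936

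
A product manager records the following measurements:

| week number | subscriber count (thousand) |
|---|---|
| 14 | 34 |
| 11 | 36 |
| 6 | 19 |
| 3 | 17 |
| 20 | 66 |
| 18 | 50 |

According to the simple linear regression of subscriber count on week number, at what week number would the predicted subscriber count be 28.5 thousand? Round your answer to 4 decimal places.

n = 6, Σx = 72, Σy = 222, Σxy = 3257, Σx² = 1086
Sxx = Σx² − (Σx)²/n = 1086 − 864 = 222
Sxy = Σxy − (Σx)(Σy)/n = 3257 − 2664 = 593
b = Sxy/Sxx = 593/222 = 2.671171
a = ȳ − b·x̄ = 37 − 2.671171·12 = 4.945946
Set a + b·x = 28.5: x = (28.5 − 4.945946) / 2.671171 = 8.817875

8.8179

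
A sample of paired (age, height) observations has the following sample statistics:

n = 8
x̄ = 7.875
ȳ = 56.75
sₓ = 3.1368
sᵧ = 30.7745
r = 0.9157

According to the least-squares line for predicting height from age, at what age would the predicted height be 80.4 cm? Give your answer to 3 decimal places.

b = r · sᵧ/sₓ = 0.9157 · 30.7745/3.1368 = 8.983744
a = ȳ − b·x̄ = 56.75 − 8.983744·7.875 = -13.996988
Set a + b·x = 80.4: x = (80.4 − (-13.996988)) / 8.983744 = 10.507533

10.508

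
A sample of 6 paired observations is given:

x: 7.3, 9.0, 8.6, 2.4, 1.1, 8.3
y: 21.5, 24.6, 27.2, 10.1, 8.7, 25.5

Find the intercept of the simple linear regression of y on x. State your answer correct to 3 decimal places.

n = 6, Σx = 36.7, Σy = 117.6, Σxy = 857.73, Σx² = 284.11
Sxx = Σx² − (Σx)²/n = 284.11 − 224.481667 = 59.628333
Sxy = Σxy − (Σx)(Σy)/n = 857.73 − 719.32 = 138.41
b = Sxy/Sxx = 138.41/59.628333 = 2.321212
a = ȳ − b·x̄ = 19.6 − 2.321212·6.116667 = 5.401920

5.402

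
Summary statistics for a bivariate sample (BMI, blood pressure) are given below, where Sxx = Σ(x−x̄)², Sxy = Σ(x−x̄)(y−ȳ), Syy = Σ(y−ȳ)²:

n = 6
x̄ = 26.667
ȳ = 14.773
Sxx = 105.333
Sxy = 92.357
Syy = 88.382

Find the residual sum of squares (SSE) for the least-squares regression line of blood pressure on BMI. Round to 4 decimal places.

7.4025

b = Sxy/Sxx = 92.357/105.333 = 0.876810
SSE = Syy − b·Sxy = 88.382 − 0.876810·92.357 = 7.402483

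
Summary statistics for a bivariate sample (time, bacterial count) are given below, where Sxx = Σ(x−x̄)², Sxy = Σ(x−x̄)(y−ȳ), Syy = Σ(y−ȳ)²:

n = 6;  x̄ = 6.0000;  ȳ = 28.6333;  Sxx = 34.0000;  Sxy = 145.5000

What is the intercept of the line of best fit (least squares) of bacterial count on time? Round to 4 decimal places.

b = Sxy/Sxx = 145.5/34 = 4.279412
a = ȳ − b·x̄ = 28.6333 − 4.279412·6 = 2.956829

2.9568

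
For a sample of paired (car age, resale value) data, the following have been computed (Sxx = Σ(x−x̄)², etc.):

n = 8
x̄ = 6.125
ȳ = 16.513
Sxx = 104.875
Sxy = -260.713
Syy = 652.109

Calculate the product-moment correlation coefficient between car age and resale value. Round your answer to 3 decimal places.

-0.997

r = Sxy/√(Sxx·Syy) = -260.713/√(68389.931375) = -260.713/261.514687 = -0.996934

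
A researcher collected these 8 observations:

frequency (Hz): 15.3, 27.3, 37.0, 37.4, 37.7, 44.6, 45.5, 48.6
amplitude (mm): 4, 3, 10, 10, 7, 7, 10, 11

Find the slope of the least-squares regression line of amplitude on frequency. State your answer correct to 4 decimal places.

n = 8, Σx = 293.4, Σy = 62, Σxy = 2452.8, Σx² = 11589.8
Sxx = Σx² − (Σx)²/n = 11589.8 − 10760.445 = 829.355
Sxy = Σxy − (Σx)(Σy)/n = 2452.8 − 2273.85 = 178.95
b = Sxy/Sxx = 178.95/829.355 = 0.215770

0.2158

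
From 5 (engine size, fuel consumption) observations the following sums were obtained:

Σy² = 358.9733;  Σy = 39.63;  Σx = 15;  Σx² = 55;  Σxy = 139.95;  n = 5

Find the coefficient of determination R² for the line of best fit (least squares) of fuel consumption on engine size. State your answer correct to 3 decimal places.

Sxx = Σx² − (Σx)²/n = 55 − 45 = 10
Sxy = Σxy − (Σx)(Σy)/n = 139.95 − 118.89 = 21.06
Syy = Σy² − (Σy)²/n = 358.9733 − 314.10738 = 44.86592
R² = Sxy²/(Sxx·Syy) = (21.06)²/(10·44.86592) = 0.988553

0.989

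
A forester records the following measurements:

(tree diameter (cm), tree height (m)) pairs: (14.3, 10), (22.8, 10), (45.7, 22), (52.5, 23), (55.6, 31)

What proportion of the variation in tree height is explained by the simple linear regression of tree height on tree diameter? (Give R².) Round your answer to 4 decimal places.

0.9088

n = 5, Σx = 190.9, Σy = 96, Σxy = 4307.5, Σx² = 8660.43, Σy² = 2174
Sxx = Σx² − (Σx)²/n = 8660.43 − 7288.562 = 1371.868
Sxy = Σxy − (Σx)(Σy)/n = 4307.5 − 3665.28 = 642.22
Syy = Σy² − (Σy)²/n = 2174 − 1843.2 = 330.8
R² = Sxy²/(Sxx·Syy) = (642.22)²/(1371.868·330.8) = 0.908845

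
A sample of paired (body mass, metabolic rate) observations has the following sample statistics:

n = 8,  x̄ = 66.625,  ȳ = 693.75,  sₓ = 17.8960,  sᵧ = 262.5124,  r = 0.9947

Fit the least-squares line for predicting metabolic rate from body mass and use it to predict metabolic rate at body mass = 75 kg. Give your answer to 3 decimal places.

b = r · sᵧ/sₓ = 0.9947 · 262.5124/17.896 = 14.591031
a = ȳ − b·x̄ = 693.75 − 14.591031·66.625 = -278.377416
ŷ(75) = a + b·75 = -278.377416 + 14.591031·75 = 815.949882

815.950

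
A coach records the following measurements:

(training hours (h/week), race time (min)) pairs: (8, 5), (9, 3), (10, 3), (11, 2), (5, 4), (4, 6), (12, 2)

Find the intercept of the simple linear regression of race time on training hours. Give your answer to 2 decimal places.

n = 7, Σx = 59, Σy = 25, Σxy = 187, Σx² = 551
Sxx = Σx² − (Σx)²/n = 551 − 497.285714 = 53.714286
Sxy = Σxy − (Σx)(Σy)/n = 187 − 210.714286 = -23.714286
b = Sxy/Sxx = -23.714286/53.714286 = -0.441489
a = ȳ − b·x̄ = 3.571429 − (-0.441489)·8.428571 = 7.292553

7.29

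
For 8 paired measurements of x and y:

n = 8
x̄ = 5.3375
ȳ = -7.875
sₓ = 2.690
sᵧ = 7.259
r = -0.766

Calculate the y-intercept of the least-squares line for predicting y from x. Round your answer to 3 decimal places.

3.158

b = r · sᵧ/sₓ = -0.766 · 7.259/2.69 = -2.067061
a = ȳ − b·x̄ = -7.875 − (-2.067061)·5.3375 = 3.157938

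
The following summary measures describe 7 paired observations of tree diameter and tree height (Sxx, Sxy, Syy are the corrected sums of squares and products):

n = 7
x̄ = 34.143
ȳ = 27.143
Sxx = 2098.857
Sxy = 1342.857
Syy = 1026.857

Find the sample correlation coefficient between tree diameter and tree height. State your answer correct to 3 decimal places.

0.915

r = Sxy/√(Sxx·Syy) = 1342.857/√(2155226.002449) = 1342.857/1468.068800 = 0.914710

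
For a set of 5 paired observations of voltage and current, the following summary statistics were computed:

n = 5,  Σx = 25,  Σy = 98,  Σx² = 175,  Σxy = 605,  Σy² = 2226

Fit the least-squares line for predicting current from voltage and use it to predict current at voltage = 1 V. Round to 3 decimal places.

10.400

Sxx = Σx² − (Σx)²/n = 175 − 125 = 50
Sxy = Σxy − (Σx)(Σy)/n = 605 − 490 = 115
b = Sxy/Sxx = 115/50 = 2.3
a = ȳ − b·x̄ = 19.6 − 2.3·5 = 8.1
ŷ(1) = a + b·1 = 8.1 + 2.3·1 = 10.4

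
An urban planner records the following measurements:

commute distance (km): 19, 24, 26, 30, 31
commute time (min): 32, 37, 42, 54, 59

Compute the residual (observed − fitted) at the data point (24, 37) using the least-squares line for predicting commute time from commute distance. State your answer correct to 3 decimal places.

n = 5, Σx = 130, Σy = 224, Σxy = 6037, Σx² = 3474
Sxx = Σx² − (Σx)²/n = 3474 − 3380 = 94
Sxy = Σxy − (Σx)(Σy)/n = 6037 − 5824 = 213
b = Sxy/Sxx = 213/94 = 2.265957
a = ȳ − b·x̄ = 44.8 − 2.265957·26 = -14.114894
ŷ(24) = -14.114894 + 2.265957·24 = 40.268085
residual = y − ŷ = 37 − 40.268085 = -3.268085

-3.268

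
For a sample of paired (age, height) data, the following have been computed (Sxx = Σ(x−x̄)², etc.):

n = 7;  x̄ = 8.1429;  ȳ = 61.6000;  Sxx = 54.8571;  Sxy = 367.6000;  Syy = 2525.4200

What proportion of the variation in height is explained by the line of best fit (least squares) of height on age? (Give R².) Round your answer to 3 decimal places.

0.975

R² = Sxy²/(Sxx·Syy) = (367.6)²/(54.8571·2525.42) = 0.975404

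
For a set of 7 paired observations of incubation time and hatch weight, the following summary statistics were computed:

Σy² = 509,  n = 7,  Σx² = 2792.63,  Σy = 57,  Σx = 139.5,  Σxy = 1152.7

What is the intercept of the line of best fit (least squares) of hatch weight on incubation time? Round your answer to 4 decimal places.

Sxx = Σx² − (Σx)²/n = 2792.63 − 2780.035714 = 12.594286
Sxy = Σxy − (Σx)(Σy)/n = 1152.7 − 1135.928571 = 16.771429
b = Sxy/Sxx = 16.771429/12.594286 = 1.331670
a = ȳ − b·x̄ = 8.142857 − 1.331670·19.928571 = -18.395417

-18.3954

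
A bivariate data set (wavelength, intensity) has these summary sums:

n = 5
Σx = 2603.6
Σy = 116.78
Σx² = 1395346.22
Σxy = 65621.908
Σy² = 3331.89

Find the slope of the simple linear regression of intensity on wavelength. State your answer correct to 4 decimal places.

Sxx = Σx² − (Σx)²/n = 1395346.22 − 1355746.592 = 39599.628
Sxy = Σxy − (Σx)(Σy)/n = 65621.908 − 60809.6816 = 4812.2264
b = Sxy/Sxx = 4812.2264/39599.628 = 0.121522

0.1215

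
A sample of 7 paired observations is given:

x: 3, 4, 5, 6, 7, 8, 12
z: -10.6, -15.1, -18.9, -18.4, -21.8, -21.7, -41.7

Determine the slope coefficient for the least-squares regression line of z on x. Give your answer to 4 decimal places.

-3.1832

n = 7, Σx = 45, Σy = -148.2, Σxy = -1123.7, Σx² = 343
Sxx = Σx² − (Σx)²/n = 343 − 289.285714 = 53.714286
Sxy = Σxy − (Σx)(Σy)/n = -1123.7 − (-952.714286) = -170.985714
b = Sxy/Sxx = -170.985714/53.714286 = -3.183245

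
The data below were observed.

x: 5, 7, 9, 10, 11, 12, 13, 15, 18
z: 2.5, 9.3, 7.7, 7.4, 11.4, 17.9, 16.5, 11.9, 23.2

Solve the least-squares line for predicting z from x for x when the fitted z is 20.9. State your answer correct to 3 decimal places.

17.621

n = 9, Σx = 100, Σy = 107.8, Σxy = 1371.7, Σx² = 1238
Sxx = Σx² − (Σx)²/n = 1238 − 1111.111111 = 126.888889
Sxy = Σxy − (Σx)(Σy)/n = 1371.7 − 1197.777778 = 173.922222
b = Sxy/Sxx = 173.922222/126.888889 = 1.370665
a = ȳ − b·x̄ = 11.977778 − 1.370665·11.111111 = -3.251839
Set a + b·x = 20.9: x = (20.9 − (-3.251839)) / 1.370665 = 17.620520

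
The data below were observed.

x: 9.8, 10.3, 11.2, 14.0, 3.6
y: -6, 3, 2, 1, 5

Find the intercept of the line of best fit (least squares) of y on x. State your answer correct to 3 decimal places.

n = 5, Σx = 48.9, Σy = 5, Σxy = 26.5, Σx² = 536.53
Sxx = Σx² − (Σx)²/n = 536.53 − 478.242 = 58.288
Sxy = Σxy − (Σx)(Σy)/n = 26.5 − 48.9 = -22.4
b = Sxy/Sxx = -22.4/58.288 = -0.384299
a = ȳ − b·x̄ = 1 − (-0.384299)·9.78 = 4.758441

4.758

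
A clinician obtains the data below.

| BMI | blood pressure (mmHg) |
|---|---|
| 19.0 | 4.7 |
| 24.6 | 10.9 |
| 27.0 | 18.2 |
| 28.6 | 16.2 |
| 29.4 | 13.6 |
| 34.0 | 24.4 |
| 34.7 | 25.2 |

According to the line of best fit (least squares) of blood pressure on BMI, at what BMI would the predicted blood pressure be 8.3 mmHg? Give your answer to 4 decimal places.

n = 7, Σx = 197.3, Σy = 113.2, Σxy = 3416.04, Σx² = 5737.57
Sxx = Σx² − (Σx)²/n = 5737.57 − 5561.041429 = 176.528571
Sxy = Σxy − (Σx)(Σy)/n = 3416.04 − 3190.622857 = 225.417143
b = Sxy/Sxx = 225.417143/176.528571 = 1.276944
a = ȳ − b·x̄ = 16.171429 − 1.276944·28.185714 = -19.820157
Set a + b·x = 8.3: x = (8.3 − (-19.820157)) / 1.276944 = 22.021445

22.0214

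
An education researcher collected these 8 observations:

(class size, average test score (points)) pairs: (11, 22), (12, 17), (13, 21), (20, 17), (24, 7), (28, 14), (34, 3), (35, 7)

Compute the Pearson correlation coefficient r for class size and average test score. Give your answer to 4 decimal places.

-0.8844

n = 8, Σx = 177, Σy = 108, Σxy = 1966, Σx² = 4575, Σy² = 1806
Sxx = Σx² − (Σx)²/n = 4575 − 3916.125 = 658.875
Sxy = Σxy − (Σx)(Σy)/n = 1966 − 2389.5 = -423.5
Syy = Σy² − (Σy)²/n = 1806 − 1458 = 348
r = Sxy/√(Sxx·Syy) = -423.5/√(229288.5) = -423.5/478.840788 = -0.884428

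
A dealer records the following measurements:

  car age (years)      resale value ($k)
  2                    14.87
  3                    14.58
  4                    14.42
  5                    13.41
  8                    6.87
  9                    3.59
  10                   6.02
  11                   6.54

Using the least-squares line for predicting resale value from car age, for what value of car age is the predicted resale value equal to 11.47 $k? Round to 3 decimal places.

5.374

n = 8, Σx = 52, Σy = 80.3, Σxy = 417.62, Σx² = 420
Sxx = Σx² − (Σx)²/n = 420 − 338 = 82
Sxy = Σxy − (Σx)(Σy)/n = 417.62 − 521.95 = -104.33
b = Sxy/Sxx = -104.33/82 = -1.272317
a = ȳ − b·x̄ = 10.0375 − (-1.272317)·6.5 = 18.307561
Set a + b·x = 11.47: x = (11.47 − 18.307561) / (-1.272317) = 5.374101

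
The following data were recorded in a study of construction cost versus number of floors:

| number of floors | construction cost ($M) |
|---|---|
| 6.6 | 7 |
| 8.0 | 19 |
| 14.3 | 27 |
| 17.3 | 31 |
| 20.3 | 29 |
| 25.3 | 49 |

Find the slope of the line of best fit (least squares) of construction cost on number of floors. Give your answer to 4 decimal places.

n = 6, Σx = 91.8, Σy = 162, Σxy = 2949, Σx² = 1663.52
Sxx = Σx² − (Σx)²/n = 1663.52 − 1404.54 = 258.98
Sxy = Σxy − (Σx)(Σy)/n = 2949 − 2478.6 = 470.4
b = Sxy/Sxx = 470.4/258.98 = 1.816356

1.8164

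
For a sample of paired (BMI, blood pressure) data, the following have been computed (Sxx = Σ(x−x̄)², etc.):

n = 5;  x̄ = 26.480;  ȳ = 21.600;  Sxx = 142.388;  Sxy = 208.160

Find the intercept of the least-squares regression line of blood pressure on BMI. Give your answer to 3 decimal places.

b = Sxy/Sxx = 208.16/142.388 = 1.461921
a = ȳ − b·x̄ = 21.6 − 1.461921·26.48 = -17.111667

-17.112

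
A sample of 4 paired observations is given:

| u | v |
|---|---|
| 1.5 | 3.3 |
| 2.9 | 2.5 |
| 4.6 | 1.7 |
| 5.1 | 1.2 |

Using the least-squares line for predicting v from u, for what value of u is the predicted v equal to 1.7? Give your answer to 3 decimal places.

n = 4, Σx = 14.1, Σy = 8.7, Σxy = 26.14, Σx² = 57.83
Sxx = Σx² − (Σx)²/n = 57.83 − 49.7025 = 8.1275
Sxy = Σxy − (Σx)(Σy)/n = 26.14 − 30.6675 = -4.5275
b = Sxy/Sxx = -4.5275/8.1275 = -0.557059
a = ȳ − b·x̄ = 2.175 − (-0.557059)·3.525 = 4.138634
Set a + b·x = 1.7: x = (1.7 − 4.138634) / (-0.557059) = 4.377692

4.378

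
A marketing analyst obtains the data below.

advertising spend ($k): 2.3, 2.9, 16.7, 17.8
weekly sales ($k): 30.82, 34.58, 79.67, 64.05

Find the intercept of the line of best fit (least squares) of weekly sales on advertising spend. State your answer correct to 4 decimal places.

n = 4, Σx = 39.7, Σy = 209.12, Σxy = 2641.747, Σx² = 609.43
Sxx = Σx² − (Σx)²/n = 609.43 − 394.0225 = 215.4075
Sxy = Σxy − (Σx)(Σy)/n = 2641.747 − 2075.516 = 566.231
b = Sxy/Sxx = 566.231/215.4075 = 2.628650
a = ȳ − b·x̄ = 52.28 − 2.628650·9.925 = 26.190645

26.1906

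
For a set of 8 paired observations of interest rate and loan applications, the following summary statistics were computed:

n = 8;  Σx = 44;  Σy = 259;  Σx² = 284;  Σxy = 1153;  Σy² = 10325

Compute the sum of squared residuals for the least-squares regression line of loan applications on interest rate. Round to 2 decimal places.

Sxx = Σx² − (Σx)²/n = 284 − 242 = 42
Sxy = Σxy − (Σx)(Σy)/n = 1153 − 1424.5 = -271.5
Syy = Σy² − (Σy)²/n = 10325 − 8385.125 = 1939.875
b = Sxy/Sxx = -271.5/42 = -6.464286
SSE = Syy − b·Sxy = 1939.875 − (-6.464286)·(-271.5) = 184.821429

184.82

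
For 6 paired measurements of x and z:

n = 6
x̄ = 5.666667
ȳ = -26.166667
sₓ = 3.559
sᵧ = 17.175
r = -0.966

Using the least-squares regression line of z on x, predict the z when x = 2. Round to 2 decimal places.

b = r · sᵧ/sₓ = -0.966 · 17.175/3.559 = -4.661717
a = ȳ − b·x̄ = -26.166667 − (-4.661717)·5.666667 = 0.249730
ŷ(2) = a + b·2 = 0.249730 + (-4.661717)·2 = -9.073704

-9.07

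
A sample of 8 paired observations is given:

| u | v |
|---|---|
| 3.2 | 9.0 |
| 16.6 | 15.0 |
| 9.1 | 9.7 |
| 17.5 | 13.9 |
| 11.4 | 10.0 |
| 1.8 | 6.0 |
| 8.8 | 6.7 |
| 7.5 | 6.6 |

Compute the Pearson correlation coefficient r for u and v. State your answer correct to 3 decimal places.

n = 8, Σx = 75.9, Σy = 76.9, Σxy = 842.58, Σx² = 941.75, Σy² = 817.75
Sxx = Σx² − (Σx)²/n = 941.75 − 720.10125 = 221.64875
Sxy = Σxy − (Σx)(Σy)/n = 842.58 − 729.58875 = 112.99125
Syy = Σy² − (Σy)²/n = 817.75 − 739.20125 = 78.54875
r = Sxy/√(Sxx·Syy) = 112.99125/√(17410.232252) = 112.99125/131.947839 = 0.856333

0.856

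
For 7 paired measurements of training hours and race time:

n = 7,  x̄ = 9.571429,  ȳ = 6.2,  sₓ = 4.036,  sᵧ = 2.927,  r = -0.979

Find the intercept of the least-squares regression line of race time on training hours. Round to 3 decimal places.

12.996

b = r · sᵧ/sₓ = -0.979 · 2.927/4.036 = -0.709993
a = ȳ − b·x̄ = 6.2 − (-0.709993)·9.571429 = 12.995651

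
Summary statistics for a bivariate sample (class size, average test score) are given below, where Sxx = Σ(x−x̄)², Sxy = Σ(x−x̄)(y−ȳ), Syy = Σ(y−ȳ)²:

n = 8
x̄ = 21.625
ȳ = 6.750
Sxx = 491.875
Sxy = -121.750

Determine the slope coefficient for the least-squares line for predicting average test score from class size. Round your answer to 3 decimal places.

b = Sxy/Sxx = -121.75/491.875 = -0.247522

-0.248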